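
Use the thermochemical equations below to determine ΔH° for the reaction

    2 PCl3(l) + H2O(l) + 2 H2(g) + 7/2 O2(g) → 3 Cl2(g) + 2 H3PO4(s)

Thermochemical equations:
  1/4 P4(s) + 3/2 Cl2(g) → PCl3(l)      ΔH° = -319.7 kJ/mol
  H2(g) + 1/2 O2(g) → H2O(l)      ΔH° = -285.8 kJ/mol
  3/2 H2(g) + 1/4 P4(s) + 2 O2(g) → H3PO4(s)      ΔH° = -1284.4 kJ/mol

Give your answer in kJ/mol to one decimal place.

equation 1 reversed and × 2: (-2)·(-319.7) = +639.4 kJ/mol
equation 2 reversed: +285.8 kJ/mol
equation 3 × 2: (2)·(-1284.4) = -2568.8 kJ/mol
Summing the manipulated equations, ΔH° = (-2)·(-319.7) + (-1)·(-285.8) + (2)·(-1284.4) = -1643.6 kJ/mol

ΔH° = -1643.6 kJ/mol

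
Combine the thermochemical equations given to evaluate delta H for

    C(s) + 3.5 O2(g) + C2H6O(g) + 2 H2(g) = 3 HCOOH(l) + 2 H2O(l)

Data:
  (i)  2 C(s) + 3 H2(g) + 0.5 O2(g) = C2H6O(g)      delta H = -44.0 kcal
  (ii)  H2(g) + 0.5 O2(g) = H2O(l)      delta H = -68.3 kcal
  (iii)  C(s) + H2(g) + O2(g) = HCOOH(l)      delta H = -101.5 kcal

delta H = -397.1 kcal

(i) reversed (reverse to put C2H6O(g) on the reactant side): +44.0 kcal
(ii) × 2 (scale by 2 for the 2 H2O(l)): (2)·(-68.3) = -136.6 kcal
(iii) × 3 (×3 to match 3 HCOOH(l) in the target): (3)·(-101.5) = -304.5 kcal
delta H = (-1)·(-44.0) + (2)·(-68.3) + (3)·(-101.5) = -397.1 kcal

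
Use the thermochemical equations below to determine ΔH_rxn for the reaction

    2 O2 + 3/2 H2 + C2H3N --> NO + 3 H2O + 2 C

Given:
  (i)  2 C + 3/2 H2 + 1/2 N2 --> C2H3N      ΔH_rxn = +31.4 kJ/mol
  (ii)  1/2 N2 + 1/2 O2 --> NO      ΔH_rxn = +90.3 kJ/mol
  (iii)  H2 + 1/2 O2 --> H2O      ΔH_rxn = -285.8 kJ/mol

ΔH_rxn = -798.5 kJ/mol

(i) reversed: -31.4 kJ/mol
(ii) as written: +90.3 kJ/mol
(iii) × 3: (3)·(-285.8) = -857.4 kJ/mol
ΔH_rxn = (-1)·(+31.4) + (1)·(+90.3) + (3)·(-285.8) = -798.5 kJ/mol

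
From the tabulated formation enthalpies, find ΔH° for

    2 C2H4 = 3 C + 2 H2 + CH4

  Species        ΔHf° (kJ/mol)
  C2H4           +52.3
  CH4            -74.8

ΔH° = -179.4 kJ/mol

Products: 3·(+0.0) + 2·(+0.0) + 1·(-74.8) = -74.8
Reactants: 2·(+52.3) = +104.6
ΔH° = (-74.8) − (+104.6) = -179.4 kJ/mol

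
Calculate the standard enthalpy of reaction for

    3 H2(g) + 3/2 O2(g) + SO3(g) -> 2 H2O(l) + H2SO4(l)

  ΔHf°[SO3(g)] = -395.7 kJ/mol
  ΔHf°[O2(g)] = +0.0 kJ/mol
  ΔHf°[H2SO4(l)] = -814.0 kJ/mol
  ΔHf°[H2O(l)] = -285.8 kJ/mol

ΔH_rxn = -989.9 kJ/mol

ΔH°rxn = Σ nΔHf°(products) − Σ nΔHf°(reactants).
Products: 2·(-285.8) + 1·(-814.0) = -1385.6
Reactants: 3·(+0.0) + 3/2·(+0.0) + 1·(-395.7) = -395.7
ΔH_rxn = (-1385.6) − (-395.7) = -989.9 kJ/mol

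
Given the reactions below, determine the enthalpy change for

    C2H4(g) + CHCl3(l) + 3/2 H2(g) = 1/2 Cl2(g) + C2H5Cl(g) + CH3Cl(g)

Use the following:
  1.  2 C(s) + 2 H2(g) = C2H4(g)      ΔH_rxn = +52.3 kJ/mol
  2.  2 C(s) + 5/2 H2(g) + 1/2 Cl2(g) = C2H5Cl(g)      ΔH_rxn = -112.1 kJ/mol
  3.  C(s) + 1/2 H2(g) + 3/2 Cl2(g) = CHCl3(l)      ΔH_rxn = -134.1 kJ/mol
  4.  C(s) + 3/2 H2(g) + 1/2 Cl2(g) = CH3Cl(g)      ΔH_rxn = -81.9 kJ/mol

ΔH_rxn = -112.2 kJ/mol

eq. 1 reversed: -52.3 kJ/mol
eq. 2 as written: -112.1 kJ/mol
eq. 3 reversed: +134.1 kJ/mol
eq. 4 as written: -81.9 kJ/mol
ΔH_rxn = (-1)·(+52.3) + (1)·(-112.1) + (-1)·(-134.1) + (1)·(-81.9) = -112.2 kJ/mol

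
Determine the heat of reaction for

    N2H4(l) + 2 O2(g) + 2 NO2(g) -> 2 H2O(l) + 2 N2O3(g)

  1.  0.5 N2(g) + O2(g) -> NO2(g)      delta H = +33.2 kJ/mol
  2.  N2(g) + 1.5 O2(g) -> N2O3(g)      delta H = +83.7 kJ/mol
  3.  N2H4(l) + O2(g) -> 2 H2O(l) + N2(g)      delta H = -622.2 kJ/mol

eq. 1 reversed and × 2 (reverse to put NO2(g) on the reactant side; ×2 to match 2 NO2(g) in the target): (-2)·(+33.2) = -66.4 kJ/mol
eq. 2 × 2 (×2 to match 2 N2O3(g) in the target): (2)·(+83.7) = +167.4 kJ/mol
eq. 3 as written (N2H4(l) already on the reactant side): -622.2 kJ/mol
By Hess's law, delta H = (-66.4) + (+167.4) + (-622.2) = -521.2 kJ/mol

delta H = -521.2 kJ/mol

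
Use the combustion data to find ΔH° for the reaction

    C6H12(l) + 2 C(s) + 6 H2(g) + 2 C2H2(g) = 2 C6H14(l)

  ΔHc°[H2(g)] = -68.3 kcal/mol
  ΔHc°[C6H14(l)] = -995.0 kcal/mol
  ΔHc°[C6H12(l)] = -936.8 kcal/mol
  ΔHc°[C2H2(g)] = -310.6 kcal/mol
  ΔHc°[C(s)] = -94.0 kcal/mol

ΔH° = -165.8 kcal/mol

With combustion enthalpies, reactants minus products:
= [1·(-936.8) + 2·(-94.0) + 6·(-68.3) + 2·(-310.6)] − [2·(-995.0)]
= -165.8 kcal/mol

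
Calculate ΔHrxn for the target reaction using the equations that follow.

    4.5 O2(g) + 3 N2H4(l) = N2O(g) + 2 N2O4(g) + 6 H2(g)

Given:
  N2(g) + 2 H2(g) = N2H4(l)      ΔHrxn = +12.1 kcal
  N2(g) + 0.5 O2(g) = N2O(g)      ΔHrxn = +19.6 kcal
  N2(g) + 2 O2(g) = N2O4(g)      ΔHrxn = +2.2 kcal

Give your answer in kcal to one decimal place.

ΔHrxn = -12.3 kcal

equation 1 reversed and × 3: (-3)·(+12.1) = -36.3 kcal
equation 2 as written: +19.6 kcal
equation 3 × 2: (2)·(+2.2) = +4.4 kcal
ΔHrxn = (-3)·(+12.1) + (1)·(+19.6) + (2)·(+2.2) = -12.3 kcal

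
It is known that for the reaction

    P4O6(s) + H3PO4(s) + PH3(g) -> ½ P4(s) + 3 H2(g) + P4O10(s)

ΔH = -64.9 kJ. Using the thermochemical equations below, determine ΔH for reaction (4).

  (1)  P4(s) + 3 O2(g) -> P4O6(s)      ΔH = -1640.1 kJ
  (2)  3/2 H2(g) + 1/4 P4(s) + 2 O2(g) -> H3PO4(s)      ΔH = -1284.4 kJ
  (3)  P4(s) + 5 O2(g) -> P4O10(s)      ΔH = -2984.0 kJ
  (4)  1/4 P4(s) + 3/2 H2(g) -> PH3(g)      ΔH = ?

(1) reversed (reverse to put P4O6(s) on the reactant side): +1640.1 kJ
(2) reversed (reverse to put H3PO4(s) on the reactant side): +1284.4 kJ
(3) as written (P4O10(s) already on the product side): -2984.0 kJ
(4) reversed (PH3(g) must end up as a reactant): contributes −x
-64.9 = (+1640.1) + (+1284.4) + (-2984.0) − x
x = (-64.9 − (-59.5)) / (-1) = 5.4 kJ

ΔH = 5.4 kJ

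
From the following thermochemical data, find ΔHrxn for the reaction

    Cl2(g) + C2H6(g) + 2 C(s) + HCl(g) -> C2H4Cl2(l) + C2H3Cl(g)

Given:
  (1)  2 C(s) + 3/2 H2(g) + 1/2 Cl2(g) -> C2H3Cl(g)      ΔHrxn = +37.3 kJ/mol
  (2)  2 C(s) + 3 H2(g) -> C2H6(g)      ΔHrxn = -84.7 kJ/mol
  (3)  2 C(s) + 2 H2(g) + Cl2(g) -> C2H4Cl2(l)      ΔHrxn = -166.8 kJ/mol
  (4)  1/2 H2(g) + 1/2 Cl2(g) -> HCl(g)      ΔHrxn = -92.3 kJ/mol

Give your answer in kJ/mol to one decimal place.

(1) as written: +37.3 kJ/mol
(2) reversed: +84.7 kJ/mol
(3) as written: -166.8 kJ/mol
(4) reversed: +92.3 kJ/mol
ΔHrxn = (1)·(+37.3) + (-1)·(-84.7) + (1)·(-166.8) + (-1)·(-92.3) = 47.5 kJ/mol

ΔHrxn = 47.5 kJ/mol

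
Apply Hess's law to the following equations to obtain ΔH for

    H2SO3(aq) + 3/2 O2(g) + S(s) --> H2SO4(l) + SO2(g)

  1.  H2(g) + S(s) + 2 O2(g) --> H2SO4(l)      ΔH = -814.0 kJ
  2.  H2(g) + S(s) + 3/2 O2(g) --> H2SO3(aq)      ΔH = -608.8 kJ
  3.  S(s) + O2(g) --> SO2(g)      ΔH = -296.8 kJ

eq. 1 as written: -814.0 kJ
eq. 2 reversed: +608.8 kJ
eq. 3 as written: -296.8 kJ
ΔH = (1)·(-814.0) + (-1)·(-608.8) + (1)·(-296.8) = -502.0 kJ

ΔH = -502.0 kJ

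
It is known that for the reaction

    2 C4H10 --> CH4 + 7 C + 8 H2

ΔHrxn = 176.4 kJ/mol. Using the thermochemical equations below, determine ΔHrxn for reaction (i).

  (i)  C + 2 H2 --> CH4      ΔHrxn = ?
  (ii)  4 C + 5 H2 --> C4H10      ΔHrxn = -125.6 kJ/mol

ΔHrxn = -74.8 kJ/mol

(i) as written: contributes x
(ii) reversed and × 2: (-2)·(-125.6) = +251.2 kJ/mol
+176.4 = (+251.2) + x
x = (+176.4 − (+251.2)) / (1) = -74.8 kJ/mol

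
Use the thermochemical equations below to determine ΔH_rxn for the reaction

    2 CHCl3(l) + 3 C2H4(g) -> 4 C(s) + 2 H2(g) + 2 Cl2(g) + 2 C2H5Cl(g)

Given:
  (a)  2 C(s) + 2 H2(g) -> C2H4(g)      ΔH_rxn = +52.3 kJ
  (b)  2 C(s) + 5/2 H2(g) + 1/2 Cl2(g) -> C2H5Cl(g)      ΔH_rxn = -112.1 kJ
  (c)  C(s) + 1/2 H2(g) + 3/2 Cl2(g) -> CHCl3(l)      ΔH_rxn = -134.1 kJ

(a) reversed and × 3: (-3)·(+52.3) = -156.9 kJ
(b) × 2: (2)·(-112.1) = -224.2 kJ
(c) reversed and × 2: (-2)·(-134.1) = +268.2 kJ
Since enthalpy is a state function, ΔH_rxn = (-156.9) + (-224.2) + (+268.2) = -112.9 kJ

ΔH_rxn = -112.9 kJ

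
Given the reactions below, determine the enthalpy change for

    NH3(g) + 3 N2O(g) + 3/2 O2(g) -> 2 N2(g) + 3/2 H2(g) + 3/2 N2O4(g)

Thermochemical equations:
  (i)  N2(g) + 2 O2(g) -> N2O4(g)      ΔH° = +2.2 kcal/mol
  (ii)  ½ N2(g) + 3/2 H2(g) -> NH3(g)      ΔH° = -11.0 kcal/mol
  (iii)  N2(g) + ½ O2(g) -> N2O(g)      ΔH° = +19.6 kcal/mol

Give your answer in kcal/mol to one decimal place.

ΔH° = -44.5 kcal/mol

(i) × 3/2 (×3/2 to match 3/2 N2O4(g) in the target): (3/2)·(+2.2) = +3.3 kcal/mol
(ii) reversed (reverse to put NH3(g) on the reactant side): +11.0 kcal/mol
(iii) reversed and × 3 (N2O(g) must end up as a reactant; scale by 3 for the 3 N2O(g)): (-3)·(+19.6) = -58.8 kcal/mol
By Hess's law, ΔH° = (+3.3) + (+11.0) + (-58.8) = -44.5 kcal/mol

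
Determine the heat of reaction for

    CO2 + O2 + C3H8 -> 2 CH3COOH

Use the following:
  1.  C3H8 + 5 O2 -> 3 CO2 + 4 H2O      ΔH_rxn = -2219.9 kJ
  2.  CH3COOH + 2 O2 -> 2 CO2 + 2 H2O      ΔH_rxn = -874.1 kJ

eq. 1 as written: -2219.9 kJ
eq. 2 reversed and × 2: (-2)·(-874.1) = +1748.2 kJ
By Hess's law, ΔH_rxn = (1)·(-2219.9) + (-2)·(-874.1) = -471.7 kJ

ΔH_rxn = -471.7 kJ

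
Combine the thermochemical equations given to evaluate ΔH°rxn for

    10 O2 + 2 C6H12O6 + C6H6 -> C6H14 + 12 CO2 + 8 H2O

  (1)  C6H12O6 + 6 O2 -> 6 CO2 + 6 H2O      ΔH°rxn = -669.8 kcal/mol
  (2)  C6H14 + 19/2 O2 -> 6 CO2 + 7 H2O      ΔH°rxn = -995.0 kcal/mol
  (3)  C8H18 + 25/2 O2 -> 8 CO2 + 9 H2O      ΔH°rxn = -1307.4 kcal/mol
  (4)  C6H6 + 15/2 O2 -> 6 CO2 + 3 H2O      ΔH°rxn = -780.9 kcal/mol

(1) × 2: (2)·(-669.8) = -1339.6 kcal/mol
(2) reversed: +995.0 kcal/mol
(3): not needed.
(4) as written: -780.9 kcal/mol
Since enthalpy is a state function, ΔH°rxn = (2)·(-669.8) + (-1)·(-995.0) + (1)·(-780.9) = -1125.5 kcal/mol

ΔH°rxn = -1125.5 kcal/mol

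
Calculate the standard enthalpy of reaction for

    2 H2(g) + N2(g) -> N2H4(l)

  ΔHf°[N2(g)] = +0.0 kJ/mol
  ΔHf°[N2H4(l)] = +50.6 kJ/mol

ΔH° = 50.6 kJ/mol

Products: 1·(+50.6) = +50.6
Reactants: 2·(+0.0) + 1·(+0.0) = +0.0
ΔH° = (+50.6) − (+0.0) = 50.6 kJ/mol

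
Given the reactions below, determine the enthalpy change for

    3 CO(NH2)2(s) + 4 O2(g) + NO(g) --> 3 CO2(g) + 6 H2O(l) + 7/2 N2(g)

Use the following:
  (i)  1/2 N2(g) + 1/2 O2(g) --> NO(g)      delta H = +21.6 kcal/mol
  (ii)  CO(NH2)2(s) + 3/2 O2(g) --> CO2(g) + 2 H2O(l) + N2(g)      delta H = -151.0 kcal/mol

delta H = -474.6 kcal/mol

(i) reversed: -21.6 kcal/mol
(ii) × 3: (3)·(-151.0) = -453.0 kcal/mol
delta H = (-1)·(+21.6) + (3)·(-151.0) = -474.6 kcal/mol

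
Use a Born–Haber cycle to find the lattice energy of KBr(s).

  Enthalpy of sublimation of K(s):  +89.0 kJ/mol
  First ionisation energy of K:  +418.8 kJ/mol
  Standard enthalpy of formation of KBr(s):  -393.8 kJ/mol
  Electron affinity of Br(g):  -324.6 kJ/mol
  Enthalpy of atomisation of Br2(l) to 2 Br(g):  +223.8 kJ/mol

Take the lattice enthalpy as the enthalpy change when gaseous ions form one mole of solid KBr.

U = -688.9 kJ/mol

ΔHf° = 1·ΔHsub + 1·(ΣIE) + 1/2·D(Br2) + 1·EA + U
-393.8 = 1·(+89.0) + 1·(+418.8) + 1/2·(+223.8) + 1·(-324.6) + U
U = -393.8 − (+295.1) = -688.9 kJ/mol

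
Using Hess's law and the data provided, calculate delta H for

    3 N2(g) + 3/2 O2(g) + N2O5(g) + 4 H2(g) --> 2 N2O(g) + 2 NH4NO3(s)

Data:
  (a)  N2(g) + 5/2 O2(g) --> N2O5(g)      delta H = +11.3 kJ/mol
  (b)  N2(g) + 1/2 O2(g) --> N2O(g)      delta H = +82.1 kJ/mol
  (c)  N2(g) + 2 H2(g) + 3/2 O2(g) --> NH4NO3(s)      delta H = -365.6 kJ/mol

(a) reversed (reverse to put N2O5(g) on the reactant side): -11.3 kJ/mol
(b) × 2 (×2 to match 2 N2O(g) in the target): (2)·(+82.1) = +164.2 kJ/mol
(c) × 2 (scale by 2 for the 2 NH4NO3(s)): (2)·(-365.6) = -731.2 kJ/mol
By Hess's law, delta H = (-1)·(+11.3) + (2)·(+82.1) + (2)·(-365.6) = -578.3 kJ/mol

delta H = -578.3 kJ/mol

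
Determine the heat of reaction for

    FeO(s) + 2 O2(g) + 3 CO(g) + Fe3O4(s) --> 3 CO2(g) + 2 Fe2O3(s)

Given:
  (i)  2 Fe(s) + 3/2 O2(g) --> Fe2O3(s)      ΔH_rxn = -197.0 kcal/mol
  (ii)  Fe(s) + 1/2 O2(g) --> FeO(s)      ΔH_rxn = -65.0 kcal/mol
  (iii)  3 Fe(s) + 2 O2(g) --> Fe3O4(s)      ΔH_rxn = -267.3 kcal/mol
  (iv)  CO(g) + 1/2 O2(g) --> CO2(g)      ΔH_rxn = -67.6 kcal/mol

ΔH_rxn = -264.5 kcal/mol

(i) × 2: (2)·(-197.0) = -394.0 kcal/mol
(ii) reversed: +65.0 kcal/mol
(iii) reversed: +267.3 kcal/mol
(iv) × 3: (3)·(-67.6) = -202.8 kcal/mol
ΔH_rxn = (-394.0) + (+65.0) + (+267.3) + (-202.8) = -264.5 kcal/mol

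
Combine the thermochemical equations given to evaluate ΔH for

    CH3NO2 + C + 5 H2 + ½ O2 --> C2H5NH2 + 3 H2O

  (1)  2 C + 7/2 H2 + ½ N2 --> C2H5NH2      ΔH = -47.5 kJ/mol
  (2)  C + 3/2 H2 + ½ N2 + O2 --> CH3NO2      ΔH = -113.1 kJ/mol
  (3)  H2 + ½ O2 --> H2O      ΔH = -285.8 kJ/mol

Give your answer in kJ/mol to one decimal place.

(1) as written (C2H5NH2 already on the product side): -47.5 kJ/mol
(2) reversed (reverse to put CH3NO2 on the reactant side): +113.1 kJ/mol
(3) × 3 (scale by 3 for the 3 H2O): (3)·(-285.8) = -857.4 kJ/mol
ΔH = (-47.5) + (+113.1) + (-857.4) = -791.8 kJ/mol

ΔH = -791.8 kJ/mol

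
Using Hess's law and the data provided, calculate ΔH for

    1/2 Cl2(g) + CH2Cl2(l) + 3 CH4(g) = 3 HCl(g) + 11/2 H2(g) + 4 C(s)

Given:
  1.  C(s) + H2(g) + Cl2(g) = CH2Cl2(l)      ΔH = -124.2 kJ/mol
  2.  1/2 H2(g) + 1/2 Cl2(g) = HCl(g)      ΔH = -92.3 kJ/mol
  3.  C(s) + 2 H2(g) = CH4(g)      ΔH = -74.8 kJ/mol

ΔH = 71.7 kJ/mol

eq. 1 reversed: +124.2 kJ/mol
eq. 2 × 3: (3)·(-92.3) = -276.9 kJ/mol
eq. 3 reversed and × 3: (-3)·(-74.8) = +224.4 kJ/mol
Combining the equations, ΔH = (+124.2) + (-276.9) + (+224.4) = 71.7 kJ/mol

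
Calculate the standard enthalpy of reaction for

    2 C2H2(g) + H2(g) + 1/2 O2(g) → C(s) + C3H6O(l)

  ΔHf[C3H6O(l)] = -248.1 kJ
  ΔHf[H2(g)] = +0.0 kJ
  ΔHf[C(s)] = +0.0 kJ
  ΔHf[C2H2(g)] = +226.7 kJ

ΔH_rxn = -701.5 kJ

Products: 1·(+0.0) + 1·(-248.1) = -248.1
Reactants: 2·(+226.7) + 1·(+0.0) + 1/2·(+0.0) = +453.4
ΔH_rxn = (-248.1) − (+453.4) = -701.5 kJ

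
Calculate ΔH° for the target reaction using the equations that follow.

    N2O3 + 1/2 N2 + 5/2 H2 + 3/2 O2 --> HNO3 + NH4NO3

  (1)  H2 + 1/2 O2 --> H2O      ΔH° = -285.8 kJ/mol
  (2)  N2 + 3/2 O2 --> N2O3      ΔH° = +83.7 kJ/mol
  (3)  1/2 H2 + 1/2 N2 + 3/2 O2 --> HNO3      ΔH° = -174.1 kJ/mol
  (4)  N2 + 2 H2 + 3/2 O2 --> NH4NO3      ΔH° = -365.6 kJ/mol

(1): not needed (H2O appears nowhere else).
(2) reversed (N2O3 must end up as a reactant): -83.7 kJ/mol
(3) as written (HNO3 already on the product side): -174.1 kJ/mol
(4) as written (NH4NO3 already on the product side): -365.6 kJ/mol
ΔH° = (-83.7) + (-174.1) + (-365.6) = -623.4 kJ/mol

ΔH° = -623.4 kJ/mol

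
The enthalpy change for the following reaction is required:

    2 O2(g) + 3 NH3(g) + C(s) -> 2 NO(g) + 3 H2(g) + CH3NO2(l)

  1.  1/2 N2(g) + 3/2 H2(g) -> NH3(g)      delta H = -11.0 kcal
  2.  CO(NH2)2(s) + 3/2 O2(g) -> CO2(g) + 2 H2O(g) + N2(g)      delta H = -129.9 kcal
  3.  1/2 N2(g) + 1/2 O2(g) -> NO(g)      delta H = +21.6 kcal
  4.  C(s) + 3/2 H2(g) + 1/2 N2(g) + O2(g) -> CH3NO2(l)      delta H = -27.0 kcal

delta H = 49.2 kcal

eq. 1 reversed and × 3 (NH3(g) must end up as a reactant; ×3 to match 3 NH3(g) in the target): (-3)·(-11.0) = +33.0 kcal
eq. 2: not needed (H2O(g) appears nowhere else).
eq. 3 × 2 (×2 to match 2 NO(g) in the target): (2)·(+21.6) = +43.2 kcal
eq. 4 as written (CH3NO2(l) already on the product side): -27.0 kcal
By Hess's law, delta H = (-3)·(-11.0) + (2)·(+21.6) + (1)·(-27.0) = 49.2 kcal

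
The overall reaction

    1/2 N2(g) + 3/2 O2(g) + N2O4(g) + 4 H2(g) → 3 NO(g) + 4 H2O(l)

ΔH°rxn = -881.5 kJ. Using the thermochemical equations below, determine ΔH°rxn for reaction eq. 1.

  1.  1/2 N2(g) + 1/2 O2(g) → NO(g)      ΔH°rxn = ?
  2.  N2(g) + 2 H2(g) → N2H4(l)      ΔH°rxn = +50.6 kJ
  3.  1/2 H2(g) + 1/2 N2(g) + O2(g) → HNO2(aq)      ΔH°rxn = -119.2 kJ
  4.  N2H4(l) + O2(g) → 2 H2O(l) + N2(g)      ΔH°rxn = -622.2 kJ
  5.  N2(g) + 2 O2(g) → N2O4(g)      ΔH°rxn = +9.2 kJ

eq. 1 × 3: contributes 3·x
eq. 2 × 2: (2)·(+50.6) = +101.2 kJ
eq. 3: not needed.
eq. 4 × 2: (2)·(-622.2) = -1244.4 kJ
eq. 5 reversed: -9.2 kJ
-881.5 = (+101.2) + (-1244.4) + (-9.2) + 3·x
x = (-881.5 − (-1152.4)) / (3) = 90.3 kJ

ΔH°rxn = 90.3 kJ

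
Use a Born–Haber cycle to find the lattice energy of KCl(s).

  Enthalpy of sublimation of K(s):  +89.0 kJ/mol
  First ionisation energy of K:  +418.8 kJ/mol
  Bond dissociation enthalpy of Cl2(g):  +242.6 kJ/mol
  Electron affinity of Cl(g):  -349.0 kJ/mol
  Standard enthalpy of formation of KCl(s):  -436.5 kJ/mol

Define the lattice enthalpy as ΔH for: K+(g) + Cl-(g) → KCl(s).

U = -716.6 kJ/mol

ΔHf° = 1·ΔHsub + 1·(ΣIE) + 1/2·D(Cl2) + 1·EA + U
-436.5 = 1·(+89.0) + 1·(+418.8) + 1/2·(+242.6) + 1·(-349.0) + U
U = -436.5 − (+280.1) = -716.6 kJ/mol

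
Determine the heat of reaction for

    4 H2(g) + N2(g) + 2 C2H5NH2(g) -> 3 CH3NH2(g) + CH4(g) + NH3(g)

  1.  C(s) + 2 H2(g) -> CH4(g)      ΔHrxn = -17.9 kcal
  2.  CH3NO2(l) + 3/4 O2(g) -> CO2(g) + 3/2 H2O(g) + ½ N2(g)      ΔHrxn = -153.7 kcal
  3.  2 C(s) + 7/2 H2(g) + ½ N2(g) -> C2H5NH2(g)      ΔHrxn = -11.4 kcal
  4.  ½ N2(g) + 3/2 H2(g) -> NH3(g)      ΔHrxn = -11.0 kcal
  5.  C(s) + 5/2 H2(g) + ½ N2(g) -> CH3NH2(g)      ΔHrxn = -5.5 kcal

ΔHrxn = -22.6 kcal

eq. 1 as written: -17.9 kcal
eq. 2: not needed.
eq. 3 reversed and × 2: (-2)·(-11.4) = +22.8 kcal
eq. 4 as written: -11.0 kcal
eq. 5 × 3: (3)·(-5.5) = -16.5 kcal
Summing the manipulated equations, ΔHrxn = (1)·(-17.9) + (-2)·(-11.4) + (1)·(-11.0) + (3)·(-5.5) = -22.6 kcal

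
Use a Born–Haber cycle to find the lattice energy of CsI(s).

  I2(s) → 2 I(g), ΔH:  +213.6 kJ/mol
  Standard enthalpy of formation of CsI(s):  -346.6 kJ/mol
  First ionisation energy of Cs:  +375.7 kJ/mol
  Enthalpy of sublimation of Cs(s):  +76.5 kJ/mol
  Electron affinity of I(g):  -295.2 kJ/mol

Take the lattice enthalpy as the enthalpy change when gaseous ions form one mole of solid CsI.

ΔHf° = 1·ΔHsub + 1·(ΣIE) + 1/2·D(I2) + 1·EA + U
-346.6 = 1·(+76.5) + 1·(+375.7) + 1/2·(+213.6) + 1·(-295.2) + U
U = -346.6 − (+263.8) = -610.4 kJ/mol

U = -610.4 kJ/mol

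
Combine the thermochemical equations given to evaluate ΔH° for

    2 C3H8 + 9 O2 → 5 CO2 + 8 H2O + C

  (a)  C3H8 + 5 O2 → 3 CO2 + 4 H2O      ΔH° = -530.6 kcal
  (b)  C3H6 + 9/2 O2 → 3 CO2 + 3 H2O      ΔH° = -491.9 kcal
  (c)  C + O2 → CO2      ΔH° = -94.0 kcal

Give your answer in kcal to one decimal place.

(a) × 2: (2)·(-530.6) = -1061.2 kcal
(b): not needed.
(c) reversed: +94.0 kcal
ΔH° = (-1061.2) + (+94.0) = -967.2 kcal

ΔH° = -967.2 kcal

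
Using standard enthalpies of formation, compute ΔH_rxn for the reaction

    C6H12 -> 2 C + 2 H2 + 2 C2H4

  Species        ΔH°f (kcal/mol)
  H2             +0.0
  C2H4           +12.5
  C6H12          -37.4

Products: 2·(+0.0) + 2·(+0.0) + 2·(+12.5) = +25.0
Reactants: 1·(-37.4) = -37.4
ΔH_rxn = (+25.0) − (-37.4) = 62.4 kcal/mol

ΔH_rxn = 62.4 kcal/mol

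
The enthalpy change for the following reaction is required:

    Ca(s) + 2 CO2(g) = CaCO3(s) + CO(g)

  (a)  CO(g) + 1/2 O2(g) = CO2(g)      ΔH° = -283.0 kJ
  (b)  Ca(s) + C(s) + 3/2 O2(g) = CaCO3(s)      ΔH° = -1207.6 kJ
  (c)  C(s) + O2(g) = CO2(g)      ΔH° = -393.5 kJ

(a) reversed: +283.0 kJ
(b) as written: -1207.6 kJ
(c) reversed: +393.5 kJ
ΔH° = (-1)·(-283.0) + (1)·(-1207.6) + (-1)·(-393.5) = -531.1 kJ

ΔH° = -531.1 kJ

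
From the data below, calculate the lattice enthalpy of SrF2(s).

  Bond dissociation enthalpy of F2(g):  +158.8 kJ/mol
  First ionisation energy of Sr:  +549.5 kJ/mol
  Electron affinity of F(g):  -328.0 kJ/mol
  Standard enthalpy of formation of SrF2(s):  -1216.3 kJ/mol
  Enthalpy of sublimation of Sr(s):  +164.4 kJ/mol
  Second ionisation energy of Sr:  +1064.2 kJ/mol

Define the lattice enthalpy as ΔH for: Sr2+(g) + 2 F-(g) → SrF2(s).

U = -2497.2 kJ/mol

ΔHf° = 1·ΔHsub + 1·(ΣIE) + 1·D(F2) + 2·EA + U
-1216.3 = 1·(+164.4) + 1·(+1613.7) + 1·(+158.8) + 2·(-328.0) + U
U = -1216.3 − (+1280.9) = -2497.2 kJ/mol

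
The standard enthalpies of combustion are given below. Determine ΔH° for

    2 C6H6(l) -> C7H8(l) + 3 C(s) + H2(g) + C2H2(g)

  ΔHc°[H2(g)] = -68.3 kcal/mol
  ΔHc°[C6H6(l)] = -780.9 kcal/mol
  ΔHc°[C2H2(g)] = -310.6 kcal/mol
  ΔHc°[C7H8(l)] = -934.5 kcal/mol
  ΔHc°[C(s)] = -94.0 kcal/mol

With combustion enthalpies, reactants minus products:
= [2·(-780.9)] − [1·(-934.5) + 3·(-94.0) + 1·(-68.3) + 1·(-310.6)]
= 33.6 kcal/mol

ΔH° = 33.6 kcal/mol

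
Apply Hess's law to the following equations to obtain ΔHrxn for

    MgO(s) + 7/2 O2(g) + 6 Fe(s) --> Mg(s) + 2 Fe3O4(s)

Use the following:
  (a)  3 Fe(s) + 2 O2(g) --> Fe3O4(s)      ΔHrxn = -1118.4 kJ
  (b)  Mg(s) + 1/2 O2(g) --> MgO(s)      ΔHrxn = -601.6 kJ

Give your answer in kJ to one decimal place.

ΔHrxn = -1635.2 kJ

(a) × 2 (scale by 2 for the 2 Fe3O4(s)): (2)·(-1118.4) = -2236.8 kJ
(b) reversed (MgO(s) must end up as a reactant): +601.6 kJ
Combining the equations, ΔHrxn = (-2236.8) + (+601.6) = -1635.2 kJ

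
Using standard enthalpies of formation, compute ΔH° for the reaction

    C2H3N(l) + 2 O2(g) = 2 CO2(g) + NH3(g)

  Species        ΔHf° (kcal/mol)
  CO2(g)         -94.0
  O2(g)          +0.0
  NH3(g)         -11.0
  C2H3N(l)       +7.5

ΔH° = -206.5 kcal/mol

Products: 2·(-94.0) + 1·(-11.0) = -199.0
Reactants: 1·(+7.5) + 2·(+0.0) = +7.5
ΔH° = (-199.0) − (+7.5) = -206.5 kcal/mol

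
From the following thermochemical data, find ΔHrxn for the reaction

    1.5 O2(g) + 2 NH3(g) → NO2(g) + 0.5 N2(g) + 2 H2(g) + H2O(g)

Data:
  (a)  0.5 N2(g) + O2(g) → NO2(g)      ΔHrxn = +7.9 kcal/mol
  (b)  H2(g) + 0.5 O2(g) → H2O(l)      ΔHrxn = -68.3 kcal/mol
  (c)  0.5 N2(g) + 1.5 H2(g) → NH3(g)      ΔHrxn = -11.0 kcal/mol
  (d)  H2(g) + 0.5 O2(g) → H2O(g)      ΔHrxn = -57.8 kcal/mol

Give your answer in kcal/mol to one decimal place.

(a) as written (NO2(g) already on the product side): +7.9 kcal/mol
(b): not needed (H2O(l) appears nowhere else).
(c) reversed and × 2 (NH3(g) must end up as a reactant; ×2 to match 2 NH3(g) in the target): (-2)·(-11.0) = +22.0 kcal/mol
(d) as written (H2O(g) already on the product side): -57.8 kcal/mol
By Hess's law, ΔHrxn = (+7.9) + (+22.0) + (-57.8) = -27.9 kcal/mol

ΔHrxn = -27.9 kcal/mol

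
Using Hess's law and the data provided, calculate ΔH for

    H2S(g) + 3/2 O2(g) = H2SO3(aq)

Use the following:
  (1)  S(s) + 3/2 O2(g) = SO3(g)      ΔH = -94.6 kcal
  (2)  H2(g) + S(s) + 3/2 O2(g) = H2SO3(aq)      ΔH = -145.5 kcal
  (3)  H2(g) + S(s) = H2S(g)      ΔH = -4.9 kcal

(1): not needed.
(2) as written: -145.5 kcal
(3) reversed: +4.9 kcal
ΔH = (1)·(-145.5) + (-1)·(-4.9) = -140.6 kcal

ΔH = -140.6 kcal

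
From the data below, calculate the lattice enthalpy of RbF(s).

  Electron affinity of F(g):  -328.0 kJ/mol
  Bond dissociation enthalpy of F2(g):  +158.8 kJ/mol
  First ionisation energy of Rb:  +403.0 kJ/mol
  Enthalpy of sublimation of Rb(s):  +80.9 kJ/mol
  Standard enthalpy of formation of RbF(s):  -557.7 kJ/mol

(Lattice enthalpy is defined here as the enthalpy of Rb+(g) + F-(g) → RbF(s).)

U = -793.0 kJ/mol

ΔHf° = 1·ΔHsub + 1·(ΣIE) + 1/2·D(F2) + 1·EA + U
-557.7 = 1·(+80.9) + 1·(+403.0) + 1/2·(+158.8) + 1·(-328.0) + U
U = -557.7 − (+235.3) = -793.0 kJ/mol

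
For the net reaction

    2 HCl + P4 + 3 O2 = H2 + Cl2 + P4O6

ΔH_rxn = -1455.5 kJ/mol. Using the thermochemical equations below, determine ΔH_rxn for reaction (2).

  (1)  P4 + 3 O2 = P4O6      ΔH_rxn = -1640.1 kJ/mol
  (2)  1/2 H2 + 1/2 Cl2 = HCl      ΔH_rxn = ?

(1) as written (P4O6 already on the product side): -1640.1 kJ/mol
(2) reversed and × 2 (HCl must end up as a reactant; scale by 2 for the 2 HCl): contributes −2·x
-1455.5 = (-1640.1) − 2·x
x = (-1455.5 − (-1640.1)) / (-2) = -92.3 kJ/mol

ΔH_rxn = -92.3 kJ/mol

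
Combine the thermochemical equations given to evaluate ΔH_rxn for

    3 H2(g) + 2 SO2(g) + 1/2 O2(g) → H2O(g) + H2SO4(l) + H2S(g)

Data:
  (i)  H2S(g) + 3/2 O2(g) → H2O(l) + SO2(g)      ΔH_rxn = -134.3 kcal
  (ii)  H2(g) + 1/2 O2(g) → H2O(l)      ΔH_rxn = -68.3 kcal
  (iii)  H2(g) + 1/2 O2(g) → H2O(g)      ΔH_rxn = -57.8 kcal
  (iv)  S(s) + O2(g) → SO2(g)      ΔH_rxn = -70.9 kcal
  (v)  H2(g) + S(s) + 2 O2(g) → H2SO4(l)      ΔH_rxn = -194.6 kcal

(i) reversed: +134.3 kcal
(ii) as written: -68.3 kcal
(iii) as written: -57.8 kcal
(iv) reversed: +70.9 kcal
(v) as written: -194.6 kcal
Since enthalpy is a state function, ΔH_rxn = (+134.3) + (-68.3) + (-57.8) + (+70.9) + (-194.6) = -115.5 kcal

ΔH_rxn = -115.5 kcal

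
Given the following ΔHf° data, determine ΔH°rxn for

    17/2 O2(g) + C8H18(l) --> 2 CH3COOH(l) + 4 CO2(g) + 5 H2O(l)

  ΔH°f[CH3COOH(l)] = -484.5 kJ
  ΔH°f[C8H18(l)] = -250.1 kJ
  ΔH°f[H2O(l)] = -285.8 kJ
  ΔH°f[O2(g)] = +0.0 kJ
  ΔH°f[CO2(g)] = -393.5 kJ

ΔH°rxn = -3721.9 kJ

Products: 2·(-484.5) + 4·(-393.5) + 5·(-285.8) = -3972.0
Reactants: 17/2·(+0.0) + 1·(-250.1) = -250.1
ΔH°rxn = (-3972.0) − (-250.1) = -3721.9 kJ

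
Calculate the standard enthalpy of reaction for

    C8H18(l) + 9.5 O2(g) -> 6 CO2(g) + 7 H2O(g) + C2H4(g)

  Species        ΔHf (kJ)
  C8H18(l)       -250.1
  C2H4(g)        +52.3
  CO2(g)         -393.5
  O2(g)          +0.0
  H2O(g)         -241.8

Products: 6·(-393.5) + 7·(-241.8) + 1·(+52.3) = -4001.3
Reactants: 1·(-250.1) + 19/2·(+0.0) = -250.1
ΔH_rxn = (-4001.3) − (-250.1) = -3751.2 kJ

ΔH_rxn = -3751.2 kJ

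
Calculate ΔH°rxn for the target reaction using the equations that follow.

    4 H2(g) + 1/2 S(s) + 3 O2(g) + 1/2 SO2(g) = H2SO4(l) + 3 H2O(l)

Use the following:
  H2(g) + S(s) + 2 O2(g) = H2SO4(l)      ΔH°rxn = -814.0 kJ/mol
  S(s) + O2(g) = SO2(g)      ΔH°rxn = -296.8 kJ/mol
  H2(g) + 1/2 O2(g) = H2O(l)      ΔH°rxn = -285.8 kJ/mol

equation 1 as written (H2SO4(l) already on the product side): -814.0 kJ/mol
equation 2 reversed and × 1/2 (reverse to put SO2(g) on the reactant side; ×1/2 to match 1/2 SO2(g) in the target): (-1/2)·(-296.8) = +148.4 kJ/mol
equation 3 × 3 (scale by 3 for the 3 H2O(l)): (3)·(-285.8) = -857.4 kJ/mol
ΔH°rxn = (1)·(-814.0) + (-1/2)·(-296.8) + (3)·(-285.8) = -1523.0 kJ/mol

ΔH°rxn = -1523.0 kJ/mol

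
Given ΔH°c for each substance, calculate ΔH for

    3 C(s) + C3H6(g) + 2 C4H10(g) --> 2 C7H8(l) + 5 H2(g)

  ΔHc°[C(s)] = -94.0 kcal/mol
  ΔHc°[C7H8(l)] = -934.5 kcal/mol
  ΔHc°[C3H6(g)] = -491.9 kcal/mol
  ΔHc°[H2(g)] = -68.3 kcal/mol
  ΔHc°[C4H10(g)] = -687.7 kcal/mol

ΔH = 61.2 kcal/mol

Using ΔH = Σ nΔHc°(reactants) − Σ nΔHc°(products):
= [3·(-94.0) + 1·(-491.9) + 2·(-687.7)] − [2·(-934.5) + 5·(-68.3)]
= 61.2 kcal/mol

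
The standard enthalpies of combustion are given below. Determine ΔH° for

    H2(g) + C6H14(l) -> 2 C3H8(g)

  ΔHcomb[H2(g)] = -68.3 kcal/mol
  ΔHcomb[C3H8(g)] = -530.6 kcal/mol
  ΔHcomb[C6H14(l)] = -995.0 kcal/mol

Using ΔH = Σ nΔHc°(reactants) − Σ nΔHc°(products):
= [1·(-68.3) + 1·(-995.0)] − [2·(-530.6)]
= -2.1 kcal/mol

ΔH° = -2.1 kcal/mol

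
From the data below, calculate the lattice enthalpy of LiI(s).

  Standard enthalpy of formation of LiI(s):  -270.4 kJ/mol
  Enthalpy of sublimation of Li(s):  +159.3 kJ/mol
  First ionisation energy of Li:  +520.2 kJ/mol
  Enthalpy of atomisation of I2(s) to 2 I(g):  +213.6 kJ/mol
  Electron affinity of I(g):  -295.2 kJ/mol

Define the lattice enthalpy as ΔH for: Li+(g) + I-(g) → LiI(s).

ΔHf° = 1·ΔHsub + 1·(ΣIE) + 1/2·D(I2) + 1·EA + U
-270.4 = 1·(+159.3) + 1·(+520.2) + 1/2·(+213.6) + 1·(-295.2) + U
U = -270.4 − (+491.1) = -761.5 kJ/mol

U = -761.5 kJ/mol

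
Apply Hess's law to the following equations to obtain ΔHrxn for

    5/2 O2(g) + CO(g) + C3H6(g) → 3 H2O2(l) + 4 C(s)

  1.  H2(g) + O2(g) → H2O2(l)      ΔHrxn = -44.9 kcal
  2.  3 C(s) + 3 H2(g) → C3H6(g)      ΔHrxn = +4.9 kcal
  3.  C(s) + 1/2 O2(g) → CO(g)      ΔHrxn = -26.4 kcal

ΔHrxn = -113.2 kcal

eq. 1 × 3 (×3 to match 3 H2O2(l) in the target): (3)·(-44.9) = -134.7 kcal
eq. 2 reversed (C3H6(g) must end up as a reactant): -4.9 kcal
eq. 3 reversed (CO(g) must end up as a reactant): +26.4 kcal
ΔHrxn = (3)·(-44.9) + (-1)·(+4.9) + (-1)·(-26.4) = -113.2 kcal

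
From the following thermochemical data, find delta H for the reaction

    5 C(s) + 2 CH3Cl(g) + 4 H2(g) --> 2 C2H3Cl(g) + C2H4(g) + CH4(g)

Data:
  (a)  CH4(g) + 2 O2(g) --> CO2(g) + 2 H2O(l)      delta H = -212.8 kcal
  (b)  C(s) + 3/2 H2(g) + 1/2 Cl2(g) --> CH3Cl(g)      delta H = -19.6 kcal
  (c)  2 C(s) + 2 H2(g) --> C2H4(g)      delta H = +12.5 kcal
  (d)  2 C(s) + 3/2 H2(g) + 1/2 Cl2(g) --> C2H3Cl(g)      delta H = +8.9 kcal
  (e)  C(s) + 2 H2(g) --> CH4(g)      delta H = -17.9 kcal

(a): not needed.
(b) reversed and × 2: (-2)·(-19.6) = +39.2 kcal
(c) as written: +12.5 kcal
(d) × 2: (2)·(+8.9) = +17.8 kcal
(e) as written: -17.9 kcal
Combining the equations, delta H = (-2)·(-19.6) + (1)·(+12.5) + (2)·(+8.9) + (1)·(-17.9) = 51.6 kcal

delta H = 51.6 kcal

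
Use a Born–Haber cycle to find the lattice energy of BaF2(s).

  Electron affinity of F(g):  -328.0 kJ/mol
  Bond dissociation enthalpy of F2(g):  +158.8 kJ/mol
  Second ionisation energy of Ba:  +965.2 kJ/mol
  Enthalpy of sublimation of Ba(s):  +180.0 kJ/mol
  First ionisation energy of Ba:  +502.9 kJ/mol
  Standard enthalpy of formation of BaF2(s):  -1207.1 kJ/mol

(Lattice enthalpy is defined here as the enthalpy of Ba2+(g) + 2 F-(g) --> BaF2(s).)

ΔHf° = 1·ΔHsub + 1·(ΣIE) + 1·D(F2) + 2·EA + U
-1207.1 = 1·(+180.0) + 1·(+1468.1) + 1·(+158.8) + 2·(-328.0) + U
U = -1207.1 − (+1150.9) = -2358.0 kJ/mol

U = -2358.0 kJ/mol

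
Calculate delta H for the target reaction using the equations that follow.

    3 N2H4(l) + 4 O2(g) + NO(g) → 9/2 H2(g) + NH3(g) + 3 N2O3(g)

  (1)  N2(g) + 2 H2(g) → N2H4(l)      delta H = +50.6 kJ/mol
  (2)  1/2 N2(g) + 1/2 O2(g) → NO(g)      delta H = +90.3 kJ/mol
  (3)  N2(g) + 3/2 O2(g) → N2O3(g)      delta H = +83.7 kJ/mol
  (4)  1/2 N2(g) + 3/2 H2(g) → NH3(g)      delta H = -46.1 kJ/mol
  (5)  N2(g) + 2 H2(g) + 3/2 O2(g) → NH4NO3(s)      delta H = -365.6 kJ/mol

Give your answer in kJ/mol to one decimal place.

delta H = -37.1 kJ/mol

(1) reversed and × 3 (reverse to put N2H4(l) on the reactant side; scale by 3 for the 3 N2H4(l)): (-3)·(+50.6) = -151.8 kJ/mol
(2) reversed (reverse to put NO(g) on the reactant side): -90.3 kJ/mol
(3) × 3 (×3 to match 3 N2O3(g) in the target): (3)·(+83.7) = +251.1 kJ/mol
(4) as written (NH3(g) already on the product side): -46.1 kJ/mol
(5): not needed (NH4NO3(s) appears nowhere else).
Combining the equations, delta H = (-151.8) + (-90.3) + (+251.1) + (-46.1) = -37.1 kJ/mol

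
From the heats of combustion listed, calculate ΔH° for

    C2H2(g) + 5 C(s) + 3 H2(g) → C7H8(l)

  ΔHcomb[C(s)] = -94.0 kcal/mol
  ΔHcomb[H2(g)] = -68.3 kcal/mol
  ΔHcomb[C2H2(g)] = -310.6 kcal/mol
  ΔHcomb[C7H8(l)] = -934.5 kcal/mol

ΔH° = -51.0 kcal/mol

With combustion enthalpies, reactants minus products:
= [1·(-310.6) + 5·(-94.0) + 3·(-68.3)] − [1·(-934.5)]
= -51.0 kcal/mol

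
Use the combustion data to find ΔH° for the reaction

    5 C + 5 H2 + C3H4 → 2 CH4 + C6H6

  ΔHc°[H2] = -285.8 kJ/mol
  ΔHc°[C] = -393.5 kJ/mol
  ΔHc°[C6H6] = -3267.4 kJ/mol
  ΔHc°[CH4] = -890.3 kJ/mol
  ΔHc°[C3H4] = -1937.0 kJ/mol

ΔH° = -285.5 kJ/mol

Using ΔH = Σ nΔHc°(reactants) − Σ nΔHc°(products):
= [5·(-393.5) + 5·(-285.8) + 1·(-1937.0)] − [2·(-890.3) + 1·(-3267.4)]
= -285.5 kJ/mol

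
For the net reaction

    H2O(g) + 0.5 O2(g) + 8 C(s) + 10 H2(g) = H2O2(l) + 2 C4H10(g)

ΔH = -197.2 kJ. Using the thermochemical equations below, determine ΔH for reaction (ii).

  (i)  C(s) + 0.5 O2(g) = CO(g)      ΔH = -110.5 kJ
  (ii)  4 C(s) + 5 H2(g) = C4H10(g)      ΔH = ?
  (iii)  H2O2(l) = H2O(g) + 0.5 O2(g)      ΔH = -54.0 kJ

(i): not needed (CO(g) appears nowhere else).
(ii) × 2 (scale by 2 for the 2 C4H10(g)): contributes 2·x
(iii) reversed (H2O2(l) must end up as a product): +54.0 kJ
-197.2 = (+54.0) + 2·x
x = (-197.2 − (+54.0)) / (2) = -125.6 kJ

ΔH = -125.6 kJ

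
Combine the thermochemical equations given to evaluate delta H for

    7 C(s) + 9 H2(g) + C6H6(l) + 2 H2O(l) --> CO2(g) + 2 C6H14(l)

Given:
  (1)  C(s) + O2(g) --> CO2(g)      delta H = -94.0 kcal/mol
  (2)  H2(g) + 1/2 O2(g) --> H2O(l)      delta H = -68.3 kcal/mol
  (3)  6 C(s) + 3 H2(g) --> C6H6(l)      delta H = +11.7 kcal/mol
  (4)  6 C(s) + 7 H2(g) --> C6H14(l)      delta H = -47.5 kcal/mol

delta H = -64.1 kcal/mol

(1) as written: -94.0 kcal/mol
(2) reversed and × 2: (-2)·(-68.3) = +136.6 kcal/mol
(3) reversed: -11.7 kcal/mol
(4) × 2: (2)·(-47.5) = -95.0 kcal/mol
delta H = (-94.0) + (+136.6) + (-11.7) + (-95.0) = -64.1 kcal/mol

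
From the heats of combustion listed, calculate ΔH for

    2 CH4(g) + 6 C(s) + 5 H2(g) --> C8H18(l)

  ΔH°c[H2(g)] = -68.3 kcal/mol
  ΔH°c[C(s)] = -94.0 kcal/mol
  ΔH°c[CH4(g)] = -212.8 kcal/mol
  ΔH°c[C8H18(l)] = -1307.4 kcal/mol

Using ΔH = Σ nΔHc°(reactants) − Σ nΔHc°(products):
= [2·(-212.8) + 6·(-94.0) + 5·(-68.3)] − [1·(-1307.4)]
= -23.7 kcal/mol

ΔH = -23.7 kcal/mol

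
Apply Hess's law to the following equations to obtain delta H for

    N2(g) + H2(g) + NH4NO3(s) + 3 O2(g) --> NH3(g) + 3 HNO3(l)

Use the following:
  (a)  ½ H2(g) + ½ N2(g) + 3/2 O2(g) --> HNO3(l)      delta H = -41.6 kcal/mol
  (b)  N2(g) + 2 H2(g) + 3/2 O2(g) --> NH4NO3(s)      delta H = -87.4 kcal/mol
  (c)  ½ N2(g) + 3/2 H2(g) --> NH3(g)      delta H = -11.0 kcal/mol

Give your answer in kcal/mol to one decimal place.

delta H = -48.4 kcal/mol

(a) × 3 (×3 to match 3 HNO3(l) in the target): (3)·(-41.6) = -124.8 kcal/mol
(b) reversed (reverse to put NH4NO3(s) on the reactant side): +87.4 kcal/mol
(c) as written (NH3(g) already on the product side): -11.0 kcal/mol
By Hess's law, delta H = (-124.8) + (+87.4) + (-11.0) = -48.4 kcal/mol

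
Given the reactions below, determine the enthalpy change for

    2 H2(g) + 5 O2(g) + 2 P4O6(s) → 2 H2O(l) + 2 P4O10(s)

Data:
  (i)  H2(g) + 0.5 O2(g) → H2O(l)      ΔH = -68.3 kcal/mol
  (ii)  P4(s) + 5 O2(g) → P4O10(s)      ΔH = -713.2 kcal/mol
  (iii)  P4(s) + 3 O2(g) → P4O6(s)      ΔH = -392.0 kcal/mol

ΔH = -779.0 kcal/mol

(i) × 2: (2)·(-68.3) = -136.6 kcal/mol
(ii) × 2: (2)·(-713.2) = -1426.4 kcal/mol
(iii) reversed and × 2: (-2)·(-392.0) = +784.0 kcal/mol
Since enthalpy is a state function, ΔH = (2)·(-68.3) + (2)·(-713.2) + (-2)·(-392.0) = -779.0 kcal/mol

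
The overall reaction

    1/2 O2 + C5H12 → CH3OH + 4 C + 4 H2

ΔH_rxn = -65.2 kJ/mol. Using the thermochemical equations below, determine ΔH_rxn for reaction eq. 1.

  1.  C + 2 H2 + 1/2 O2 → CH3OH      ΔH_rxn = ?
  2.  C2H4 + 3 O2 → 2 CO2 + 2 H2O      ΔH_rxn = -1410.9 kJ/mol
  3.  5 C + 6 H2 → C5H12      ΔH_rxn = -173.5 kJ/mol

ΔH_rxn = -238.7 kJ/mol

eq. 1 as written: contributes x
eq. 2: not needed.
eq. 3 reversed: +173.5 kJ/mol
-65.2 = (+173.5) + x
x = (-65.2 − (+173.5)) / (1) = -238.7 kJ/mol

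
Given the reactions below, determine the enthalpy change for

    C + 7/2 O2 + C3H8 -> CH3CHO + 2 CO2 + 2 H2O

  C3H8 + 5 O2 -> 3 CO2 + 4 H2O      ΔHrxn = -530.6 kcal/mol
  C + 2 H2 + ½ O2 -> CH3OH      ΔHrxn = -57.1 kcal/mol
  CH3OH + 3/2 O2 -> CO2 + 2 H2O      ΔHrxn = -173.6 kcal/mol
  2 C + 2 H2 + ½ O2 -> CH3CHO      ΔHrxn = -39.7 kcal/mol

ΔHrxn = -339.6 kcal/mol

equation 1 as written (C3H8 already on the reactant side): -530.6 kcal/mol
equation 2 reversed: +57.1 kcal/mol
equation 3 reversed: +173.6 kcal/mol
equation 4 as written (CH3CHO already on the product side): -39.7 kcal/mol
Since enthalpy is a state function, ΔHrxn = (-530.6) + (+57.1) + (+173.6) + (-39.7) = -339.6 kcal/mol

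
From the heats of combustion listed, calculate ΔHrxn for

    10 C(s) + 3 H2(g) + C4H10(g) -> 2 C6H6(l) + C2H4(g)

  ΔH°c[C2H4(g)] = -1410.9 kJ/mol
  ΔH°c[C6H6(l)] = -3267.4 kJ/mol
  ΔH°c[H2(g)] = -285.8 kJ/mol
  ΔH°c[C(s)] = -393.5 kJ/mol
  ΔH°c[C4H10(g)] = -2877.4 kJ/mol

With combustion enthalpies, reactants minus products:
= [10·(-393.5) + 3·(-285.8) + 1·(-2877.4)] − [2·(-3267.4) + 1·(-1410.9)]
= 275.9 kJ/mol

ΔHrxn = 275.9 kJ/mol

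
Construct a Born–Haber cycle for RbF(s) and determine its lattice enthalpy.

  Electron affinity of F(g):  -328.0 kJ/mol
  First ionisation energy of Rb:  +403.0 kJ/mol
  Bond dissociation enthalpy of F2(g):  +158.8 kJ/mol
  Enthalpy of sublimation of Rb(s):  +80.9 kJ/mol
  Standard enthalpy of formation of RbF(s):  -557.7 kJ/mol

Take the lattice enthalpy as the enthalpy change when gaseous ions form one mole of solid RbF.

ΔHf° = 1·ΔHsub + 1·(ΣIE) + 1/2·D(F2) + 1·EA + U
-557.7 = 1·(+80.9) + 1·(+403.0) + 1/2·(+158.8) + 1·(-328.0) + U
U = -557.7 − (+235.3) = -793.0 kJ/mol

U = -793.0 kJ/mol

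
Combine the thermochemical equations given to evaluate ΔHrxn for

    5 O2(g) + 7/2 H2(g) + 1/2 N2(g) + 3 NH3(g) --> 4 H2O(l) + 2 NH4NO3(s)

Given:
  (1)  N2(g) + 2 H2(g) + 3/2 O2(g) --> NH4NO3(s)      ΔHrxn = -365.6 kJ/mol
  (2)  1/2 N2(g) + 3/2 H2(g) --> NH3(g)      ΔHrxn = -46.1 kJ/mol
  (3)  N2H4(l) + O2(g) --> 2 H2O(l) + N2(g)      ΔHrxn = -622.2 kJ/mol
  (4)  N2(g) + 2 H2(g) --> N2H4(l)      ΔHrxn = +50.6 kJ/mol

(1) × 2 (scale by 2 for the 2 NH4NO3(s)): (2)·(-365.6) = -731.2 kJ/mol
(2) reversed and × 3 (reverse to put NH3(g) on the reactant side; ×3 to match 3 NH3(g) in the target): (-3)·(-46.1) = +138.3 kJ/mol
(3) × 2 (×2 to match 4 H2O(l) in the target): (2)·(-622.2) = -1244.4 kJ/mol
(4) × 2: (2)·(+50.6) = +101.2 kJ/mol
By Hess's law, ΔHrxn = (2)·(-365.6) + (-3)·(-46.1) + (2)·(-622.2) + (2)·(+50.6) = -1736.1 kJ/mol

ΔHrxn = -1736.1 kJ/mol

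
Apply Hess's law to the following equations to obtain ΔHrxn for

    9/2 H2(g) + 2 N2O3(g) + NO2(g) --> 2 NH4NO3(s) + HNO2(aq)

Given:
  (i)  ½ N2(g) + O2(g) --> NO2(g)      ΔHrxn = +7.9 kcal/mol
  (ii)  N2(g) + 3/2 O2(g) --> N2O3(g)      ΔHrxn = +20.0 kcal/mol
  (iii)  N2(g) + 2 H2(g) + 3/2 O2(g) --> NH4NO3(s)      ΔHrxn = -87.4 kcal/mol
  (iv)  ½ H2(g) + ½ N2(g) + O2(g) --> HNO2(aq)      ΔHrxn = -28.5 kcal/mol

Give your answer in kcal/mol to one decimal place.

(i) reversed: -7.9 kcal/mol
(ii) reversed and × 2: (-2)·(+20.0) = -40.0 kcal/mol
(iii) × 2: (2)·(-87.4) = -174.8 kcal/mol
(iv) as written: -28.5 kcal/mol
Combining the equations, ΔHrxn = (-7.9) + (-40.0) + (-174.8) + (-28.5) = -251.2 kcal/mol

ΔHrxn = -251.2 kcal/mol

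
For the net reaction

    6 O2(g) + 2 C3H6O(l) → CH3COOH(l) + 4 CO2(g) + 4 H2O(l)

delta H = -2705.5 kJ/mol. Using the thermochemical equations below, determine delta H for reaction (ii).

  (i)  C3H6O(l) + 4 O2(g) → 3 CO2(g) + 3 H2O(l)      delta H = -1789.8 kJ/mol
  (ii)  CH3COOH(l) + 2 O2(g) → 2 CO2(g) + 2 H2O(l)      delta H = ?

(i) × 2: (2)·(-1789.8) = -3579.6 kJ/mol
(ii) reversed: contributes −x
-2705.5 = (-3579.6) − x
x = (-2705.5 − (-3579.6)) / (-1) = -874.1 kJ/mol

delta H = -874.1 kJ/mol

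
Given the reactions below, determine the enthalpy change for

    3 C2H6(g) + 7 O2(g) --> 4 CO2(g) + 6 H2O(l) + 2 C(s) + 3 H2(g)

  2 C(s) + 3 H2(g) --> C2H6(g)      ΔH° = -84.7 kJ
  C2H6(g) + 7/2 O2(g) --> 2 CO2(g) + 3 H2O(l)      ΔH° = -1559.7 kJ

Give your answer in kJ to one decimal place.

equation 1 reversed (C(s) must end up as a product): +84.7 kJ
equation 2 × 2 (×2 to match 4 CO2(g) in the target): (2)·(-1559.7) = -3119.4 kJ
ΔH° = (+84.7) + (-3119.4) = -3034.7 kJ

ΔH° = -3034.7 kJ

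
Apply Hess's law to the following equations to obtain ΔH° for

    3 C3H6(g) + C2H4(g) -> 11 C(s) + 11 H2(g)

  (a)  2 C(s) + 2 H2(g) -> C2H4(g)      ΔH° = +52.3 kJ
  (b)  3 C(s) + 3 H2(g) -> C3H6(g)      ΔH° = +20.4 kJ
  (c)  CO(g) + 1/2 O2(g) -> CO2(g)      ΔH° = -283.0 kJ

(a) reversed (C2H4(g) must end up as a reactant): -52.3 kJ
(b) reversed and × 3 (reverse to put C3H6(g) on the reactant side; ×3 to match 3 C3H6(g) in the target): (-3)·(+20.4) = -61.2 kJ
(c): not needed (O2(g) appears nowhere else).
By Hess's law, ΔH° = (-1)·(+52.3) + (-3)·(+20.4) = -113.5 kJ

ΔH° = -113.5 kJ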